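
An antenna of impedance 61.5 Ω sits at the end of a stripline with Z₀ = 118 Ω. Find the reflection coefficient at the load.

Γ = -0.315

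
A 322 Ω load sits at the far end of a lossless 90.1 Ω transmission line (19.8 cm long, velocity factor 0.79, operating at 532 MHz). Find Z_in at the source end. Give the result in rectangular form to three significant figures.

λ = v/f = 0.79·c / 532 MHz = 0.445 m
βl = 2π·l/λ = 2π × 0.444 = 160°
tan(βl) = tan(160°) = -0.364
Z_in = Z_0·(Z_L + jZ_0·tanβl)/(Z_0 + jZ_L·tanβl)
     = 90.1·(322 − j32.8)/(90.1 − j117)

Z_in ≈ 135 + j143 Ω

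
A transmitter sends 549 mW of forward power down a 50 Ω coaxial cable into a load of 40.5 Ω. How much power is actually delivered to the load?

Γ = (40.5 − 50)/(40.5 + 50) = -0.105
|Γ|² = 0.011
P_refl = |Γ|²·P_inc = 6.05 mW, P_del = (1 − |Γ|²)·P_inc = 543 mW

P_delivered ≈ 543 mW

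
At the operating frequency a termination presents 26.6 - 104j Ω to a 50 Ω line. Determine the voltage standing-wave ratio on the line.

VSWR ≈ 10.4

Γ = (Z_L − Z_0)/(Z_L + Z_0) = (-23.4 − j104)/(76.6 − j104)
|Γ| = 107/129 = 0.825
VSWR = (1 + |Γ|)/(1 − |Γ|) = 1.83/0.175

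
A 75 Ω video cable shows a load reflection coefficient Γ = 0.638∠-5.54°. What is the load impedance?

Z_L ≈ 325 − j67.4 Ω

Z_L = Z_0·(1 + Γ)/(1 − Γ) = 75·(1.64 − j0.0616)/(0.365 + j0.0616)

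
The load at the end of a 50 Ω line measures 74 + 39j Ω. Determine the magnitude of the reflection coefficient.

Γ = (Z_L − Z_0)/(Z_L + Z_0) = (24 + j39)/(124 + j39)
|Γ| = 45.8/130

|Γ| ≈ 0.352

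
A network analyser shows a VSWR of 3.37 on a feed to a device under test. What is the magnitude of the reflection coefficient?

|Γ| = (S − 1)/(S + 1) = (3.37 − 1)/(3.37 + 1) = 2.37/4.37

|Γ| ≈ 0.542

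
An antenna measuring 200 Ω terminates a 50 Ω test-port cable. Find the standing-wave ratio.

For a purely resistive load, VSWR = R_L/Z_0 or Z_0/R_L (whichever > 1) = 200/50

VSWR ≈ 4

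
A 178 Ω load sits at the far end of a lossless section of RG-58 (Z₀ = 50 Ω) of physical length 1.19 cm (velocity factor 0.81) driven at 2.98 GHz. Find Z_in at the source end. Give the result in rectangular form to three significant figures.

Z_in ≈ 21.3 − j33.7 Ω

λ = v/f = 0.81·c / 2.98 GHz = 0.0815 m
βl = 2π·l/λ = 2π × 0.146 = 52.5°
tan(βl) = tan(52.5°) = 1.3
Z_in = Z_0·(Z_L + jZ_0·tanβl)/(Z_0 + jZ_L·tanβl)
     = 50·(178 + j65.2)/(50 + j232)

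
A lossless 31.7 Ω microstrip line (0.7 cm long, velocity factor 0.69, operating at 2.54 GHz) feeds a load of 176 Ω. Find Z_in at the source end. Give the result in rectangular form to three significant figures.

λ = v/f = 0.69·c / 2.54 GHz = 0.0815 m
βl = 2π·l/λ = 2π × 0.0859 = 30.9°
tan(βl) = tan(30.9°) = 0.599
Z_in = Z_0·(Z_L + jZ_0·tanβl)/(Z_0 + jZ_L·tanβl)
     = 31.7·(176 + j19)/(31.7 + j105)

Z_in ≈ 19.8 − j47 Ω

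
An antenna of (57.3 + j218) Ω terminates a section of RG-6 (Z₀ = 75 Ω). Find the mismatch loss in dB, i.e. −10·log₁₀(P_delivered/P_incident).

mismatch loss ≈ 5.78 dB

Γ = (-17.7 + j218)/(132.3 + j218), |Γ| = 0.858
|Γ|² = 0.736, so P_del/P_inc = 1 − |Γ|² = 0.264
ML = −10·log₁₀(1 − |Γ|²)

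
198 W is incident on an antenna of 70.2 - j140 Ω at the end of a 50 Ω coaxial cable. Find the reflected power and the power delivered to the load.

P_reflected ≈ 116 W; P_delivered ≈ 81.6 W

|Γ| = |(20.2 − j140)/(120.2 − j140)| = 0.767
|Γ|² = 0.588
P_refl = |Γ|²·P_inc = 116 W, P_del = (1 − |Γ|²)·P_inc = 81.6 W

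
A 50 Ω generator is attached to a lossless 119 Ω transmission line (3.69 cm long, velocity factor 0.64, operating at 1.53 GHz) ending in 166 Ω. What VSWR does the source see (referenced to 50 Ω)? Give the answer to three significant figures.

λ = v/f = 0.64·c / 1.53 GHz = 0.125 m
βl = 2π·l/λ = 2π × 0.294 = 106°
tan(βl) = -3.52
Z_in = Z_0·(Z_L + jZ_0·tanβl)/(Z_0 + jZ_L·tanβl) = 88.5 + j15.8 Ω
Γ_s = (Z_in − Z_s)/(Z_in + Z_s) = (38.5 + j15.8)/(139 + j15.8), |Γ_s| = 0.299
VSWR = (1 + |Γ_s|)/(1 − |Γ_s|)

VSWR ≈ 1.85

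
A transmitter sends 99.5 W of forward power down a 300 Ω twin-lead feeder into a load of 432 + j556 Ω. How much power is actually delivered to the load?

|Γ| = |(132 + j556)/(732 + j556)| = 0.622
|Γ|² = 0.386
P_refl = |Γ|²·P_inc = 38.5 W, P_del = (1 − |Γ|²)·P_inc = 61 W

P_delivered ≈ 61 W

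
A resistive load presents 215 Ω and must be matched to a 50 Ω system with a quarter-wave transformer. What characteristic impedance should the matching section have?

Z_qwt = √(Z_0·R_L) = √(50 × 215) = √10750

Z_qwt ≈ 104 Ω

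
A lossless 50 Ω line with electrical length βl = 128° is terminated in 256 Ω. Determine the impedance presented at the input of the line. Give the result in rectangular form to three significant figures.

Z_in ≈ 15.4 + j36.7 Ω

tan(βl) = tan(128°) = -1.28
Z_in = Z_0·(Z_L + jZ_0·tanβl)/(Z_0 + jZ_L·tanβl)
     = 50·(256 − j64)/(50 − j328)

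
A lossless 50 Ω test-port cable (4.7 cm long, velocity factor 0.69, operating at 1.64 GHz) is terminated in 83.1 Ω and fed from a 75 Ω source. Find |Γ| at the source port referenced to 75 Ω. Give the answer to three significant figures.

|Γ| ≈ 0.323

λ = v/f = 0.69·c / 1.64 GHz = 0.126 m
βl = 2π·l/λ = 2π × 0.372 = 134°
tan(βl) = -1.03
Z_in = Z_0·(Z_L + jZ_0·tanβl)/(Z_0 + jZ_L·tanβl) = 43.5 + j23.1 Ω
Γ_s = (Z_in − Z_s)/(Z_in + Z_s) = (-31.5 + j23.1)/(119 + j23.1), |Γ_s| = 0.323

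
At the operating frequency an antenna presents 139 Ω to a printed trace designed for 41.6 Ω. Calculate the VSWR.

VSWR ≈ 3.34

Γ = (139 − 41.6)/(139 + 41.6) = 0.539
VSWR = (1 + 0.539)/(1 − 0.539)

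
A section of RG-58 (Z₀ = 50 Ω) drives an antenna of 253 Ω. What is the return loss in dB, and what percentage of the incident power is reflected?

Γ = (253 − 50)/(253 + 50) = 0.67
RL = −20·log₁₀(0.67) = 3.48 dB
P_refl/P_inc = |Γ|² = 0.449

RL ≈ 3.48 dB; 44.9% of incident power reflected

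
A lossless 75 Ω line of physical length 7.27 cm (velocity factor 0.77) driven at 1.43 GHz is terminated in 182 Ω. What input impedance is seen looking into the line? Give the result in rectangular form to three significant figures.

λ = v/f = 0.77·c / 1.43 GHz = 0.162 m
βl = 2π·l/λ = 2π × 0.45 = 162°
tan(βl) = tan(162°) = -0.325
Z_in = Z_0·(Z_L + jZ_0·tanβl)/(Z_0 + jZ_L·tanβl)
     = 75·(182 − j24.3)/(75 − j59.1)

Z_in ≈ 124 + j73.4 Ω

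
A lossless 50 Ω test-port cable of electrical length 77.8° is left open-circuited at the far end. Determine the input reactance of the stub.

tan(βl) = 4.63
For an open-circuited stub, Z_in = −jZ_0·cot(βl) = −jZ_0/tan(βl)

X_in ≈ -10.8 Ω (capacitive)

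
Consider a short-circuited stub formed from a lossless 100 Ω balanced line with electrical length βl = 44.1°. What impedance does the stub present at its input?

tan(βl) = 0.969
For a short-circuited stub, Z_in = jZ_0·tan(βl)

Z_in ≈ +j96.9 Ω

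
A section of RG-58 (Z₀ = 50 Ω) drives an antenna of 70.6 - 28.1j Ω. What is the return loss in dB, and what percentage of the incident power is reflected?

Γ = (20.6 − j28.1)/(120.6 − j28.1), |Γ| = 0.281
RL = −20·log₁₀(0.281) = 11 dB
P_refl/P_inc = |Γ|² = 0.0792

RL ≈ 11 dB; 7.92% of incident power reflected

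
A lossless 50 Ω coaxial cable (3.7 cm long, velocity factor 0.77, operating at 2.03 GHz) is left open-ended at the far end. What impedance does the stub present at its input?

λ = v/f = 0.77·c / 2.03 GHz = 0.114 m
βl = 2π·l/λ = 2π × 0.325 = 117°
tan(βl) = -1.96
For an open-ended stub, Z_in = −jZ_0·cot(βl) = −jZ_0/tan(βl)

Z_in ≈ +j25.5 Ω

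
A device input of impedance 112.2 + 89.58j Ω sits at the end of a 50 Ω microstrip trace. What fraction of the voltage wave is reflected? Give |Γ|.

|Γ| ≈ 0.589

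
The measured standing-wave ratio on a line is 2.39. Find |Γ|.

|Γ| ≈ 0.41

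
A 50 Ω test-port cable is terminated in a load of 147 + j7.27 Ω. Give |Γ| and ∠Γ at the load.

Γ ≈ 0.493 ∠ 2.17°

Γ = (Z_L − Z_0)/(Z_L + Z_0) = (97 + j7.27)/(197 + j7.27)
|Γ| = 97.3/197 = 0.493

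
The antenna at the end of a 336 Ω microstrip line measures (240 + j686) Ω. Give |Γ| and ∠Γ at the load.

Γ = (Z_L − Z_0)/(Z_L + Z_0) = (-96 + j686)/(576 + j686)
|Γ| = 693/896 = 0.773

Γ ≈ 0.773 ∠ 48°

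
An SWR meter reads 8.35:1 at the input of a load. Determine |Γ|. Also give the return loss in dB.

|Γ| ≈ 0.786; return loss ≈ 2.09 dB

|Γ| = (S − 1)/(S + 1) = (8.35 − 1)/(8.35 + 1) = 7.35/9.35
RL = −20·log₁₀|Γ| = −20·log₁₀(0.786)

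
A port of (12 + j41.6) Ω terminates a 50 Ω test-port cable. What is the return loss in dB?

RL ≈ 2.45 dB

Γ = (-38 + j41.6)/(62 + j41.6), |Γ| = 0.755
RL = −20·log₁₀|Γ| = −20·log₁₀(0.755)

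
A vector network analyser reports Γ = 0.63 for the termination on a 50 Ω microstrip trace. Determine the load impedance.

Z_L = Z_0·(1 + Γ)/(1 − Γ) = 50·(1.63)/(0.37)

Z_L ≈ 220 Ω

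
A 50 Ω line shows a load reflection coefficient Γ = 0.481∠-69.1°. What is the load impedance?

Z_L ≈ 43.3 − j50.6 Ω

Z_L = Z_0·(1 + Γ)/(1 − Γ) = 50·(1.17 − j0.449)/(0.828 + j0.449)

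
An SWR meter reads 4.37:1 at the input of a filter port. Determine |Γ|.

|Γ| ≈ 0.628

|Γ| = (S − 1)/(S + 1) = (4.37 − 1)/(4.37 + 1) = 3.37/5.37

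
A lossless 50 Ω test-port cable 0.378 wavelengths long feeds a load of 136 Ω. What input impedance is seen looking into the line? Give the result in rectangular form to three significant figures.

βl = 2π × 0.378 = 136°
tan(βl) = tan(136°) = -0.963
Z_in = Z_0·(Z_L + jZ_0·tanβl)/(Z_0 + jZ_L·tanβl)
     = 50·(136 − j48.1)/(50 − j131)

Z_in ≈ 33.3 + j39.2 Ω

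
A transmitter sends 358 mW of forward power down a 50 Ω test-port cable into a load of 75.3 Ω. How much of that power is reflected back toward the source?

P_reflected ≈ 14.6 mW

Γ = (75.3 − 50)/(75.3 + 50) = 0.202
|Γ|² = 0.0408
P_refl = |Γ|²·P_inc = 14.6 mW, P_del = (1 − |Γ|²)·P_inc = 343 mW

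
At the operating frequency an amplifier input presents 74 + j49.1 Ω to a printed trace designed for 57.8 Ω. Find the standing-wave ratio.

VSWR ≈ 2.16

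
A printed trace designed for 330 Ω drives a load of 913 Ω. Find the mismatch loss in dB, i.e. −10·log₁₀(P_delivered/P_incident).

Γ = (913 − 330)/(913 + 330) = 0.469
|Γ|² = 0.22, so P_del/P_inc = 1 − |Γ|² = 0.78
ML = −10·log₁₀(1 − |Γ|²)

mismatch loss ≈ 1.08 dB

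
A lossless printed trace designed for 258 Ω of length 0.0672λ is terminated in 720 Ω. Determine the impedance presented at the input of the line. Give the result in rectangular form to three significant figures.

βl = 2π × 0.0672 = 24.2°
tan(βl) = tan(24.2°) = 0.449
Z_in = Z_0·(Z_L + jZ_0·tanβl)/(Z_0 + jZ_L·tanβl)
     = 258·(720 + j116)/(258 + j323)

Z_in ≈ 336 − j306 Ω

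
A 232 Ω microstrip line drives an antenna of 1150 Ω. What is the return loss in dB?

RL ≈ 3.55 dB

Γ = (1150 − 232)/(1150 + 232) = 0.664
RL = −20·log₁₀|Γ| = −20·log₁₀(0.664)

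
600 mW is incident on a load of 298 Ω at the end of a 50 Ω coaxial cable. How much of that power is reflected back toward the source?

P_reflected ≈ 305 mW

Γ = (298 − 50)/(298 + 50) = 0.713
|Γ|² = 0.508
P_refl = |Γ|²·P_inc = 305 mW, P_del = (1 − |Γ|²)·P_inc = 295 mW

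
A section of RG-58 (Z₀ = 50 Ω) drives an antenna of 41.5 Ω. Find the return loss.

Γ = (41.5 − 50)/(41.5 + 50) = -0.0929
RL = −20·log₁₀|Γ| = −20·log₁₀(0.0929)

RL ≈ 20.6 dB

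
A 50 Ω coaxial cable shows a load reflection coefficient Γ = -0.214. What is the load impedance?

Z_L ≈ 32.4 Ω

Z_L = Z_0·(1 + Γ)/(1 − Γ) = 50·(0.786)/(1.21)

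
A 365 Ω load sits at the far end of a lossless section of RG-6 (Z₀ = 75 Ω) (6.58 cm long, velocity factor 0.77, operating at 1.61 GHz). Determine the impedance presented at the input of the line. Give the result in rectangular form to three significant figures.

λ = v/f = 0.77·c / 1.61 GHz = 0.143 m
βl = 2π·l/λ = 2π × 0.459 = 165°
tan(βl) = tan(165°) = -0.266
Z_in = Z_0·(Z_L + jZ_0·tanβl)/(Z_0 + jZ_L·tanβl)
     = 75·(365 − j20)/(75 − j97.1)

Z_in ≈ 146 + j169 Ω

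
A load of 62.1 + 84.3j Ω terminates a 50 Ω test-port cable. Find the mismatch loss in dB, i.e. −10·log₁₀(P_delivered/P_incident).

mismatch loss ≈ 2 dB

Γ = (12.1 + j84.3)/(112.1 + j84.3), |Γ| = 0.607
|Γ|² = 0.369, so P_del/P_inc = 1 − |Γ|² = 0.631
ML = −10·log₁₀(1 − |Γ|²)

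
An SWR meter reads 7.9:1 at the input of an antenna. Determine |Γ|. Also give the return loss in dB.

|Γ| = (S − 1)/(S + 1) = (7.9 − 1)/(7.9 + 1) = 6.9/8.9
RL = −20·log₁₀|Γ| = −20·log₁₀(0.775)

|Γ| ≈ 0.775; return loss ≈ 2.21 dB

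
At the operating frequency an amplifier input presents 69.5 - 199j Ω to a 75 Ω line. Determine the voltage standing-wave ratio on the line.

Γ = (Z_L − Z_0)/(Z_L + Z_0) = (-5.5 − j199)/(144.5 − j199)
|Γ| = 199/246 = 0.809
VSWR = (1 + |Γ|)/(1 − |Γ|) = 1.81/0.191

VSWR ≈ 9.5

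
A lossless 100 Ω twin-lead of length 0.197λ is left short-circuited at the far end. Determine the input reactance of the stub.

X_in ≈ 289 Ω (inductive)

βl = 2π × 0.197 = 70.9°
tan(βl) = 2.89
For a short-circuited stub, Z_in = jZ_0·tan(βl)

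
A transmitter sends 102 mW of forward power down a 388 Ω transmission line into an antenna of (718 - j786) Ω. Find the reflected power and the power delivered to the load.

|Γ| = |(330 − j786)/(1106 − j786)| = 0.628
|Γ|² = 0.395
P_refl = |Γ|²·P_inc = 40.3 mW, P_del = (1 − |Γ|²)·P_inc = 61.7 mW

P_reflected ≈ 40.3 mW; P_delivered ≈ 61.7 mW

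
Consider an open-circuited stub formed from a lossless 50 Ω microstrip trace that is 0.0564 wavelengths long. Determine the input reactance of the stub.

βl = 2π × 0.0564 = 20.3°
tan(βl) = 0.37
For an open-circuited stub, Z_in = −jZ_0·cot(βl) = −jZ_0/tan(βl)

X_in ≈ -135 Ω (capacitive)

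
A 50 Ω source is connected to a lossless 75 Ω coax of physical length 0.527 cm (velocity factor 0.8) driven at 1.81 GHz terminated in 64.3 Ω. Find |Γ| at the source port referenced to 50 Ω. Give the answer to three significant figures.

λ = v/f = 0.8·c / 1.81 GHz = 0.133 m
βl = 2π·l/λ = 2π × 0.0397 = 14.3°
tan(βl) = 0.255
Z_in = Z_0·(Z_L + jZ_0·tanβl)/(Z_0 + jZ_L·tanβl) = 65.4 + j4.84 Ω
Γ_s = (Z_in − Z_s)/(Z_in + Z_s) = (15.4 + j4.84)/(115 + j4.84), |Γ_s| = 0.139

|Γ| ≈ 0.139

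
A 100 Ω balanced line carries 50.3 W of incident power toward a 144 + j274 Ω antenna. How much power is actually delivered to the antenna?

|Γ| = |(44 + j274)/(244 + j274)| = 0.756
|Γ|² = 0.572
P_refl = |Γ|²·P_inc = 28.8 W, P_del = (1 − |Γ|²)·P_inc = 21.5 W

P_delivered ≈ 21.5 W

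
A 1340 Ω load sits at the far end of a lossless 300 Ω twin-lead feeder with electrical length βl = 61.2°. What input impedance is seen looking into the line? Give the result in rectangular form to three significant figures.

tan(βl) = tan(61.2°) = 1.82
Z_in = Z_0·(Z_L + jZ_0·tanβl)/(Z_0 + jZ_L·tanβl)
     = 300·(1340 + j546)/(300 + j2440)

Z_in ≈ 86.2 − j154 Ω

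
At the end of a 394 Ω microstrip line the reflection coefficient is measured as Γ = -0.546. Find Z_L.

Z_L ≈ 116 Ω

Z_L = Z_0·(1 + Γ)/(1 − Γ) = 394·(0.454)/(1.55)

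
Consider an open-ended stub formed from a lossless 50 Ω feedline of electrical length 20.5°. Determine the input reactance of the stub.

X_in ≈ -134 Ω (capacitive)

tan(βl) = 0.374
For an open-ended stub, Z_in = −jZ_0·cot(βl) = −jZ_0/tan(βl)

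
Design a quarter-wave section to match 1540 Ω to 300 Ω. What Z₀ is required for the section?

Z_qwt = √(Z_0·R_L) = √(300 × 1540) = √462000

Z_qwt ≈ 680 Ω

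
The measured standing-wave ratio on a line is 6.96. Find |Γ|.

|Γ| ≈ 0.749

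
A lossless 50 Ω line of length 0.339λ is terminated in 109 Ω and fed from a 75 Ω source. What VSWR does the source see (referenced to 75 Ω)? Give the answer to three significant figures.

βl = 2π × 0.339 = 122°
tan(βl) = -1.6
Z_in = Z_0·(Z_L + jZ_0·tanβl)/(Z_0 + jZ_L·tanβl) = 29.5 + j22.8 Ω
Γ_s = (Z_in − Z_s)/(Z_in + Z_s) = (-45.5 + j22.8)/(104 + j22.8), |Γ_s| = 0.476
VSWR = (1 + |Γ_s|)/(1 − |Γ_s|)

VSWR ≈ 2.82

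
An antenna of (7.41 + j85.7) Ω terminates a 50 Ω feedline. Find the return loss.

RL ≈ 0.651 dB

Γ = (-42.59 + j85.7)/(57.41 + j85.7), |Γ| = 0.928
RL = −20·log₁₀|Γ| = −20·log₁₀(0.928)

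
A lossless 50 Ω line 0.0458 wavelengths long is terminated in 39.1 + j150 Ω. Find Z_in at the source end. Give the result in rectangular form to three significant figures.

Z_in ≈ 643 + j142 Ω

βl = 2π × 0.0458 = 16.5°
tan(βl) = tan(16.5°) = 0.296
Z_in = Z_0·(Z_L + jZ_0·tanβl)/(Z_0 + jZ_L·tanβl)
     = 50·(39.1 + j165)/(5.6 + j11.6)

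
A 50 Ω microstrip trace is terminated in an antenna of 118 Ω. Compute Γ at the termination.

Γ = 0.405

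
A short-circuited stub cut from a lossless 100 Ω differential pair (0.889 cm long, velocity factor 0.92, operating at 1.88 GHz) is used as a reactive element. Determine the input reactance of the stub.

λ = v/f = 0.92·c / 1.88 GHz = 0.147 m
βl = 2π·l/λ = 2π × 0.0606 = 21.8°
tan(βl) = 0.4
For a short-circuited stub, Z_in = jZ_0·tan(βl)

X_in ≈ 40 Ω (inductive)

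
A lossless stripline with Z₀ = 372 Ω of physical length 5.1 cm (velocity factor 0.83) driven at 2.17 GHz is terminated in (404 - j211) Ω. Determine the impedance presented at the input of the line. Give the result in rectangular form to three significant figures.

Z_in ≈ 582 − j147 Ω

λ = v/f = 0.83·c / 2.17 GHz = 0.115 m
βl = 2π·l/λ = 2π × 0.444 = 160°
tan(βl) = tan(160°) = -0.364
Z_in = Z_0·(Z_L + jZ_0·tanβl)/(Z_0 + jZ_L·tanβl)
     = 372·(404 − j346)/(295 − j147)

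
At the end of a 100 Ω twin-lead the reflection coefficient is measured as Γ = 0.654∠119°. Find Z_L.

Z_L ≈ 27.8 + j55.5 Ω

Z_L = Z_0·(1 + Γ)/(1 − Γ) = 100·(0.683 + j0.572)/(1.32 − j0.572)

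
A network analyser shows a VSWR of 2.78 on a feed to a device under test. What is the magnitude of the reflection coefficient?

|Γ| = (S − 1)/(S + 1) = (2.78 − 1)/(2.78 + 1) = 1.78/3.78

|Γ| ≈ 0.471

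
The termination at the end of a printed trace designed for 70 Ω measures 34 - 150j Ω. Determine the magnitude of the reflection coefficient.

|Γ| ≈ 0.845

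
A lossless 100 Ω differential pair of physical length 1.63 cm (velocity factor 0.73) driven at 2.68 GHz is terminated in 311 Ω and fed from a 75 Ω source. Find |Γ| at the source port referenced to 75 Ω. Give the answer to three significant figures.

λ = v/f = 0.73·c / 2.68 GHz = 0.0817 m
βl = 2π·l/λ = 2π × 0.199 = 71.8°
tan(βl) = 3.04
Z_in = Z_0·(Z_L + jZ_0·tanβl)/(Z_0 + jZ_L·tanβl) = 35.2 − j29.1 Ω
Γ_s = (Z_in − Z_s)/(Z_in + Z_s) = (-39.8 − j29.1)/(110 − j29.1), |Γ_s| = 0.432

|Γ| ≈ 0.432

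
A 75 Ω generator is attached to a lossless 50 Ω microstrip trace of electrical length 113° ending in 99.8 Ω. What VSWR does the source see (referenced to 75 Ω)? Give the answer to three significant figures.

tan(βl) = -2.36
Z_in = Z_0·(Z_L + jZ_0·tanβl)/(Z_0 + jZ_L·tanβl) = 28.3 + j15.2 Ω
Γ_s = (Z_in − Z_s)/(Z_in + Z_s) = (-46.7 + j15.2)/(103 + j15.2), |Γ_s| = 0.471
VSWR = (1 + |Γ_s|)/(1 − |Γ_s|)

VSWR ≈ 2.78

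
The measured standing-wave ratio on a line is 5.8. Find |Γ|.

|Γ| = (S − 1)/(S + 1) = (5.8 − 1)/(5.8 + 1) = 4.8/6.8

|Γ| ≈ 0.706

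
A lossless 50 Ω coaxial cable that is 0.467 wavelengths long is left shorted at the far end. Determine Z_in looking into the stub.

βl = 2π × 0.467 = 168°
tan(βl) = -0.21
For a shorted stub, Z_in = jZ_0·tan(βl)

Z_in ≈ −j10.5 Ω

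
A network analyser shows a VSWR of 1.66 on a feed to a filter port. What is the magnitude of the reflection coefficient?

|Γ| ≈ 0.248

|Γ| = (S − 1)/(S + 1) = (1.66 − 1)/(1.66 + 1) = 0.66/2.66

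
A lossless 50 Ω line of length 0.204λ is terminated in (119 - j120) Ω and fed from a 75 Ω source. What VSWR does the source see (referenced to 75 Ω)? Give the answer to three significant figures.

βl = 2π × 0.204 = 73.4°
tan(βl) = 3.36
Z_in = Z_0·(Z_L + jZ_0·tanβl)/(Z_0 + jZ_L·tanβl) = 10 − j3.52 Ω
Γ_s = (Z_in − Z_s)/(Z_in + Z_s) = (-65 − j3.52)/(85 − j3.52), |Γ_s| = 0.765
VSWR = (1 + |Γ_s|)/(1 − |Γ_s|)

VSWR ≈ 7.51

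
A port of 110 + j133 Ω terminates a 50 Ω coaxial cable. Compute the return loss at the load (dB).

RL ≈ 3.08 dB

Γ = (60 + j133)/(160 + j133), |Γ| = 0.701
RL = −20·log₁₀|Γ| = −20·log₁₀(0.701)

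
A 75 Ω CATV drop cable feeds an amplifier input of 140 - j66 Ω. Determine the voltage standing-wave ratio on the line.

VSWR ≈ 2.4

Γ = (Z_L − Z_0)/(Z_L + Z_0) = (65 − j66)/(215 − j66)
|Γ| = 92.6/225 = 0.412
VSWR = (1 + |Γ|)/(1 − |Γ|) = 1.41/0.588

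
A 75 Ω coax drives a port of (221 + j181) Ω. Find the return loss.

RL ≈ 3.48 dB

Γ = (146 + j181)/(296 + j181), |Γ| = 0.67
RL = −20·log₁₀|Γ| = −20·log₁₀(0.67)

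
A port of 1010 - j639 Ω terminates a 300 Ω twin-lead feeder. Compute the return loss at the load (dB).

RL ≈ 3.67 dB

Γ = (710 − j639)/(1310 − j639), |Γ| = 0.655
RL = −20·log₁₀|Γ| = −20·log₁₀(0.655)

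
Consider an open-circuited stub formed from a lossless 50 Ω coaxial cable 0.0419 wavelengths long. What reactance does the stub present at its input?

βl = 2π × 0.0419 = 15.1°
tan(βl) = 0.27
For an open-circuited stub, Z_in = −jZ_0·cot(βl) = −jZ_0/tan(βl)

X_in ≈ -186 Ω (capacitive)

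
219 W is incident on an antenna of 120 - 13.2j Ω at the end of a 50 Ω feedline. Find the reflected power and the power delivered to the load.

|Γ| = |(70 − j13.2)/(170 − j13.2)| = 0.418
|Γ|² = 0.175
P_refl = |Γ|²·P_inc = 38.2 W, P_del = (1 − |Γ|²)·P_inc = 181 W

P_reflected ≈ 38.2 W; P_delivered ≈ 181 W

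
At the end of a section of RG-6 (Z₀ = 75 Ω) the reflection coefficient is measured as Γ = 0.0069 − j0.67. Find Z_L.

Z_L ≈ 28.8 − j70 Ω

Z_L = Z_0·(1 + Γ)/(1 − Γ) = 75·(1.01 − j0.67)/(0.993 + j0.67)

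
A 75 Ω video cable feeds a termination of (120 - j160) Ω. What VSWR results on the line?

VSWR ≈ 4.86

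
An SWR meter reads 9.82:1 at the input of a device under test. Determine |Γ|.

|Γ| ≈ 0.815

|Γ| = (S − 1)/(S + 1) = (9.82 − 1)/(9.82 + 1) = 8.82/10.8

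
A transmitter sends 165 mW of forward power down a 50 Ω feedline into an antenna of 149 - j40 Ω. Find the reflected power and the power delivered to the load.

P_reflected ≈ 45.7 mW; P_delivered ≈ 119 mW

|Γ| = |(99 − j40)/(199 − j40)| = 0.526
|Γ|² = 0.277
P_refl = |Γ|²·P_inc = 45.7 mW, P_del = (1 − |Γ|²)·P_inc = 119 mW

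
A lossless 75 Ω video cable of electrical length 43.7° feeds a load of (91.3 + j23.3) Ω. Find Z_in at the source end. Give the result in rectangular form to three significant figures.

Z_in ≈ 94.5 − j21.3 Ω

tan(βl) = tan(43.7°) = 0.956
Z_in = Z_0·(Z_L + jZ_0·tanβl)/(Z_0 + jZ_L·tanβl)
     = 75·(91.3 + j95)/(52.7 + j87.2)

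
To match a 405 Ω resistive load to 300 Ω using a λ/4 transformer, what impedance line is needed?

Z_qwt = √(Z_0·R_L) = √(300 × 405) = √121500

Z_qwt ≈ 349 Ω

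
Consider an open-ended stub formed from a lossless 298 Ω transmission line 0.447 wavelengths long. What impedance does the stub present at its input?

Z_in ≈ +j862 Ω

βl = 2π × 0.447 = 161°
tan(βl) = -0.346
For an open-ended stub, Z_in = −jZ_0·cot(βl) = −jZ_0/tan(βl)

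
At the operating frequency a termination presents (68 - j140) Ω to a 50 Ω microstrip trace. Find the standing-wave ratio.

Γ = (Z_L − Z_0)/(Z_L + Z_0) = (18 − j140)/(118 − j140)
|Γ| = 141/183 = 0.771
VSWR = (1 + |Γ|)/(1 − |Γ|) = 1.77/0.229

VSWR ≈ 7.73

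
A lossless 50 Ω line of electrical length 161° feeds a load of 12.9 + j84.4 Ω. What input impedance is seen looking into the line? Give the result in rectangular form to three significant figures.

Z_in ≈ 5.75 + j42.8 Ω

tan(βl) = tan(161°) = -0.344
Z_in = Z_0·(Z_L + jZ_0·tanβl)/(Z_0 + jZ_L·tanβl)
     = 50·(12.9 + j67.2)/(79.1 − j4.44)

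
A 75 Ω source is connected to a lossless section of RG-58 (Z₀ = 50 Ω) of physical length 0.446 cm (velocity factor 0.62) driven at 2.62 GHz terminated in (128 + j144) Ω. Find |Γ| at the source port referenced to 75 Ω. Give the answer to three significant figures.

|Γ| ≈ 0.617

λ = v/f = 0.62·c / 2.62 GHz = 0.071 m
βl = 2π·l/λ = 2π × 0.0628 = 22.6°
tan(βl) = 0.417
Z_in = Z_0·(Z_L + jZ_0·tanβl)/(Z_0 + jZ_L·tanβl) = 128 − j144 Ω
Γ_s = (Z_in − Z_s)/(Z_in + Z_s) = (52.6 − j144)/(203 − j144), |Γ_s| = 0.617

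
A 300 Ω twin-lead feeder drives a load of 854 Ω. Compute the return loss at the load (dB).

Γ = (854 − 300)/(854 + 300) = 0.48
RL = −20·log₁₀|Γ| = −20·log₁₀(0.48)

RL ≈ 6.37 dB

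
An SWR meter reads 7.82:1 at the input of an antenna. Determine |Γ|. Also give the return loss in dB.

|Γ| = (S − 1)/(S + 1) = (7.82 − 1)/(7.82 + 1) = 6.82/8.82
RL = −20·log₁₀|Γ| = −20·log₁₀(0.773)

|Γ| ≈ 0.773; return loss ≈ 2.23 dB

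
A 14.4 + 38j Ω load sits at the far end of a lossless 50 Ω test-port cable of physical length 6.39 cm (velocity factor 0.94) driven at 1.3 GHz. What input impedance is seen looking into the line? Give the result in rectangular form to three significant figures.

λ = v/f = 0.94·c / 1.3 GHz = 0.217 m
βl = 2π·l/λ = 2π × 0.295 = 106°
tan(βl) = tan(106°) = -3.48
Z_in = Z_0·(Z_L + jZ_0·tanβl)/(Z_0 + jZ_L·tanβl)
     = 50·(14.4 − j136)/(182 − j50.1)

Z_in ≈ 13.2 − j33.7 Ω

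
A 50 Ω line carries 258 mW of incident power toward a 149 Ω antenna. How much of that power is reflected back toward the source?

P_reflected ≈ 63.9 mW

Γ = (149 − 50)/(149 + 50) = 0.497
|Γ|² = 0.247
P_refl = |Γ|²·P_inc = 63.9 mW, P_del = (1 − |Γ|²)·P_inc = 194 mW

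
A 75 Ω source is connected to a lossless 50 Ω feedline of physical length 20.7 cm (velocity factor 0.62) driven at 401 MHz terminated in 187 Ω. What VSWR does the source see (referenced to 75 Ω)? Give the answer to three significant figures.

λ = v/f = 0.62·c / 401 MHz = 0.464 m
βl = 2π·l/λ = 2π × 0.446 = 161°
tan(βl) = -0.351
Z_in = Z_0·(Z_L + jZ_0·tanβl)/(Z_0 + jZ_L·tanβl) = 77.1 + j83.7 Ω
Γ_s = (Z_in − Z_s)/(Z_in + Z_s) = (2.13 + j83.7)/(152 + j83.7), |Γ_s| = 0.482
VSWR = (1 + |Γ_s|)/(1 − |Γ_s|)

VSWR ≈ 2.86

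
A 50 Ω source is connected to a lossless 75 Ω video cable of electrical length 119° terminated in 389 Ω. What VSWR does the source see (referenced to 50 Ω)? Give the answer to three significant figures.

tan(βl) = -1.8
Z_in = Z_0·(Z_L + jZ_0·tanβl)/(Z_0 + jZ_L·tanβl) = 18.7 + j39.6 Ω
Γ_s = (Z_in − Z_s)/(Z_in + Z_s) = (-31.3 + j39.6)/(68.7 + j39.6), |Γ_s| = 0.637
VSWR = (1 + |Γ_s|)/(1 − |Γ_s|)

VSWR ≈ 4.5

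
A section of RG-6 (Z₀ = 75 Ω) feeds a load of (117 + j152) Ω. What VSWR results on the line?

VSWR ≈ 4.62

Γ = (Z_L − Z_0)/(Z_L + Z_0) = (42 + j152)/(192 + j152)
|Γ| = 158/245 = 0.644
VSWR = (1 + |Γ|)/(1 − |Γ|) = 1.64/0.356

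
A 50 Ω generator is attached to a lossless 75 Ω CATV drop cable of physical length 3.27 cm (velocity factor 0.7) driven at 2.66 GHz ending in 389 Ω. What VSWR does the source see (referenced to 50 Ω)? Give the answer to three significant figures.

λ = v/f = 0.7·c / 2.66 GHz = 0.0789 m
βl = 2π·l/λ = 2π × 0.414 = 149°
tan(βl) = -0.598
Z_in = Z_0·(Z_L + jZ_0·tanβl)/(Z_0 + jZ_L·tanβl) = 49.7 + j109 Ω
Γ_s = (Z_in − Z_s)/(Z_in + Z_s) = (-0.294 + j109)/(99.7 + j109), |Γ_s| = 0.739
VSWR = (1 + |Γ_s|)/(1 − |Γ_s|)

VSWR ≈ 6.66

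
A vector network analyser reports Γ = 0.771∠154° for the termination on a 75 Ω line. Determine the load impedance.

Z_L ≈ 10.2 + j17 Ω

Z_L = Z_0·(1 + Γ)/(1 − Γ) = 75·(0.307 + j0.338)/(1.69 − j0.338)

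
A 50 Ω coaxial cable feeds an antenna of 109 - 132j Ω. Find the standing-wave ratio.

Γ = (Z_L − Z_0)/(Z_L + Z_0) = (59 − j132)/(159 − j132)
|Γ| = 145/207 = 0.7
VSWR = (1 + |Γ|)/(1 − |Γ|) = 1.7/0.3

VSWR ≈ 5.66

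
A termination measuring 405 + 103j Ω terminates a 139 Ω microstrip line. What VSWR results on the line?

Γ = (Z_L − Z_0)/(Z_L + Z_0) = (266 + j103)/(544 + j103)
|Γ| = 285/554 = 0.515
VSWR = (1 + |Γ|)/(1 − |Γ|) = 1.52/0.485

VSWR ≈ 3.13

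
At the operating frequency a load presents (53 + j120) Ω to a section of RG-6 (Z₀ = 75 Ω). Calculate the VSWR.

VSWR ≈ 5.56

Γ = (Z_L − Z_0)/(Z_L + Z_0) = (-22 + j120)/(128 + j120)
|Γ| = 122/175 = 0.695
VSWR = (1 + |Γ|)/(1 − |Γ|) = 1.7/0.305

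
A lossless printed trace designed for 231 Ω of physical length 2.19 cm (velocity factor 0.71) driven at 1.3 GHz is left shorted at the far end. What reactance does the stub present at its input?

λ = v/f = 0.71·c / 1.3 GHz = 0.164 m
βl = 2π·l/λ = 2π × 0.134 = 48.1°
tan(βl) = 1.12
For a shorted stub, Z_in = jZ_0·tan(βl)

X_in ≈ 258 Ω (inductive)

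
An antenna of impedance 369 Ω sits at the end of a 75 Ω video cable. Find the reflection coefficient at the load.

Γ = 0.662

Γ = (Z_L − Z_0)/(Z_L + Z_0) = (369 − 75)/(369 + 75) = 294/444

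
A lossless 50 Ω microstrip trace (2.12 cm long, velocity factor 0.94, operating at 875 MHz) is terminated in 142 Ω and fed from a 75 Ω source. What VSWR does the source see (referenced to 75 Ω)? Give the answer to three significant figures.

VSWR ≈ 2.33

λ = v/f = 0.94·c / 875 MHz = 0.322 m
βl = 2π·l/λ = 2π × 0.0658 = 23.7°
tan(βl) = 0.439
Z_in = Z_0·(Z_L + jZ_0·tanβl)/(Z_0 + jZ_L·tanβl) = 66.4 − j60.7 Ω
Γ_s = (Z_in − Z_s)/(Z_in + Z_s) = (-8.64 − j60.7)/(141 − j60.7), |Γ_s| = 0.399
VSWR = (1 + |Γ_s|)/(1 − |Γ_s|)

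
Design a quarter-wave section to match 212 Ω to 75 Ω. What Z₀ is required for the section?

Z_qwt ≈ 126 Ω

Z_qwt = √(Z_0·R_L) = √(75 × 212) = √15900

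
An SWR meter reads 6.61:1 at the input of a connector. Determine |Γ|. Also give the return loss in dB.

|Γ| ≈ 0.737; return loss ≈ 2.65 dB

|Γ| = (S − 1)/(S + 1) = (6.61 − 1)/(6.61 + 1) = 5.61/7.61
RL = −20·log₁₀|Γ| = −20·log₁₀(0.737)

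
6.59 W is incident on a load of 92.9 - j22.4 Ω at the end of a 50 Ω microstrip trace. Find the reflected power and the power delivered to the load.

|Γ| = |(42.9 − j22.4)/(142.9 − j22.4)| = 0.335
|Γ|² = 0.112
P_refl = |Γ|²·P_inc = 0.738 W, P_del = (1 − |Γ|²)·P_inc = 5.85 W

P_reflected ≈ 0.738 W; P_delivered ≈ 5.85 W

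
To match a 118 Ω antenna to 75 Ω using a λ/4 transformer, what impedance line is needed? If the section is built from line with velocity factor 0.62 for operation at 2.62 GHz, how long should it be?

Z_qwt ≈ 94.1 Ω; length ≈ 1.77 cm

Z_qwt = √(Z_0·R_L) = √(75 × 118) = √8850
λ = 0.62·c/f = 0.071 m, so l = λ/4 = 0.0177 m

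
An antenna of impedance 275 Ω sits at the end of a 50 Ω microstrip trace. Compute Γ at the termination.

Γ = 0.692

Γ = (Z_L − Z_0)/(Z_L + Z_0) = (275 − 50)/(275 + 50) = 225/325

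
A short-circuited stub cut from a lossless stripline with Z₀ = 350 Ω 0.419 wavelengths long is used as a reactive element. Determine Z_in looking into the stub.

βl = 2π × 0.419 = 151°
tan(βl) = -0.558
For a short-circuited stub, Z_in = jZ_0·tan(βl)

Z_in ≈ −j195 Ω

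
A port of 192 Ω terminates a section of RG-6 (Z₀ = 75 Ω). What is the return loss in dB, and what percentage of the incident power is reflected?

RL ≈ 7.17 dB; 19.2% of incident power reflected

Γ = (192 − 75)/(192 + 75) = 0.438
RL = −20·log₁₀(0.438) = 7.17 dB
P_refl/P_inc = |Γ|² = 0.192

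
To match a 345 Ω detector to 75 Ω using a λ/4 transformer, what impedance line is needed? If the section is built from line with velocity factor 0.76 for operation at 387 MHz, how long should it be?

Z_qwt = √(Z_0·R_L) = √(75 × 345) = √25880
λ = 0.76·c/f = 0.589 m, so l = λ/4 = 0.147 m

Z_qwt ≈ 161 Ω; length ≈ 14.7 cm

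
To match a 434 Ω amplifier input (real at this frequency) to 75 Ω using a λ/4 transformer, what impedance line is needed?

Z_qwt ≈ 180 Ω

Z_qwt = √(Z_0·R_L) = √(75 × 434) = √32550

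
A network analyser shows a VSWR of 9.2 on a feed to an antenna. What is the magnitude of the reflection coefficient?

|Γ| ≈ 0.804

|Γ| = (S − 1)/(S + 1) = (9.2 − 1)/(9.2 + 1) = 8.2/10.2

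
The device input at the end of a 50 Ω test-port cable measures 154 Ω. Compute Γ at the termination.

Γ = (Z_L − Z_0)/(Z_L + Z_0) = (154 − 50)/(154 + 50) = 104/204

Γ = 0.51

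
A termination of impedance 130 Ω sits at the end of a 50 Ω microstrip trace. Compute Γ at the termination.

Γ = 0.444

Γ = (Z_L − Z_0)/(Z_L + Z_0) = (130 − 50)/(130 + 50) = 80/180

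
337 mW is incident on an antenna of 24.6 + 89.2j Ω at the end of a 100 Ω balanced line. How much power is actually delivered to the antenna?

|Γ| = |(-75.4 + j89.2)/(124.6 + j89.2)| = 0.762
|Γ|² = 0.581
P_refl = |Γ|²·P_inc = 196 mW, P_del = (1 − |Γ|²)·P_inc = 141 mW

P_delivered ≈ 141 mW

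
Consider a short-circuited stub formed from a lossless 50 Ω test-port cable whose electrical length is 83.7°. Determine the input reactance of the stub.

tan(βl) = 9.06
For a short-circuited stub, Z_in = jZ_0·tan(βl)

X_in ≈ 453 Ω (inductive)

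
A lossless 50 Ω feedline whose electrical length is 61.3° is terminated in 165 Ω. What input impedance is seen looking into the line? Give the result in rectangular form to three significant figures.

tan(βl) = tan(61.3°) = 1.83
Z_in = Z_0·(Z_L + jZ_0·tanβl)/(Z_0 + jZ_L·tanβl)
     = 50·(165 + j91.3)/(50 + j301)

Z_in ≈ 19.2 − j24.2 Ω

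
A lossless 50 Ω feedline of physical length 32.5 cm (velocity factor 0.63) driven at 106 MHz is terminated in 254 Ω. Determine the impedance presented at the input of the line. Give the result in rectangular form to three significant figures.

Z_in ≈ 11.8 − j21.6 Ω

λ = v/f = 0.63·c / 106 MHz = 1.78 m
βl = 2π·l/λ = 2π × 0.182 = 65.6°
tan(βl) = tan(65.6°) = 2.21
Z_in = Z_0·(Z_L + jZ_0·tanβl)/(Z_0 + jZ_L·tanβl)
     = 50·(254 + j110)/(50 + j560)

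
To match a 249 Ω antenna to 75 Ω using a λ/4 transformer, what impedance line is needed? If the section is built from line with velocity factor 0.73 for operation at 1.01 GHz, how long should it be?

Z_qwt ≈ 137 Ω; length ≈ 5.42 cm

Z_qwt = √(Z_0·R_L) = √(75 × 249) = √18680
λ = 0.73·c/f = 0.217 m, so l = λ/4 = 0.0542 m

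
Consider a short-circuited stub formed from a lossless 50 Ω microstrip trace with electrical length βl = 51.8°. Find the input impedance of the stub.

tan(βl) = 1.27
For a short-circuited stub, Z_in = jZ_0·tan(βl)

Z_in ≈ +j63.5 Ω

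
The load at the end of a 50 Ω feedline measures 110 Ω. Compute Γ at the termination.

Γ = (Z_L − Z_0)/(Z_L + Z_0) = (110 − 50)/(110 + 50) = 60/160

Γ = 0.375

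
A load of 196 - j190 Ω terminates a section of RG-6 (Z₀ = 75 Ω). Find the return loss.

RL ≈ 3.34 dB

Γ = (121 − j190)/(271 − j190), |Γ| = 0.681
RL = −20·log₁₀|Γ| = −20·log₁₀(0.681)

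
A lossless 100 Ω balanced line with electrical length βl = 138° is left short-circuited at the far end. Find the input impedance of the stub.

Z_in ≈ −j90 Ω

tan(βl) = -0.9
For a short-circuited stub, Z_in = jZ_0·tan(βl)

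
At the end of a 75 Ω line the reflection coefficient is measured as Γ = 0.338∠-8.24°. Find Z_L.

Z_L ≈ 149 − j16.3 Ω

Z_L = Z_0·(1 + Γ)/(1 − Γ) = 75·(1.33 − j0.0484)/(0.665 + j0.0484)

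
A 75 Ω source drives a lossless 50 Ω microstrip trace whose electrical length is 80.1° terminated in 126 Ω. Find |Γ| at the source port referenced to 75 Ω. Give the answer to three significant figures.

tan(βl) = 5.73
Z_in = Z_0·(Z_L + jZ_0·tanβl)/(Z_0 + jZ_L·tanβl) = 20.3 − j7.32 Ω
Γ_s = (Z_in − Z_s)/(Z_in + Z_s) = (-54.7 − j7.32)/(95.3 − j7.32), |Γ_s| = 0.577

|Γ| ≈ 0.577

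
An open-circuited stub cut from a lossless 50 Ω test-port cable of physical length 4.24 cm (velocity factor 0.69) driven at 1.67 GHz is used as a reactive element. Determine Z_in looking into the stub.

Z_in ≈ +j32.6 Ω

λ = v/f = 0.69·c / 1.67 GHz = 0.124 m
βl = 2π·l/λ = 2π × 0.342 = 123°
tan(βl) = -1.53
For an open-circuited stub, Z_in = −jZ_0·cot(βl) = −jZ_0/tan(βl)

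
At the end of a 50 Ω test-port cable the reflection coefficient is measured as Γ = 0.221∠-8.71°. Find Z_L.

Z_L ≈ 77.7 − j5.47 Ω

Z_L = Z_0·(1 + Γ)/(1 − Γ) = 50·(1.22 − j0.0335)/(0.782 + j0.0335)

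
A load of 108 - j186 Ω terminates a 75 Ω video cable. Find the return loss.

RL ≈ 2.81 dB

Γ = (33 − j186)/(183 − j186), |Γ| = 0.724
RL = −20·log₁₀|Γ| = −20·log₁₀(0.724)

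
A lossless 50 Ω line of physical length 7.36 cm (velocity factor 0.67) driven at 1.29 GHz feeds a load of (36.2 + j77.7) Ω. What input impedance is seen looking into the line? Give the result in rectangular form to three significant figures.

Z_in ≈ 22.8 + j56.4 Ω

λ = v/f = 0.67·c / 1.29 GHz = 0.156 m
βl = 2π·l/λ = 2π × 0.472 = 170°
tan(βl) = tan(170°) = -0.175
Z_in = Z_0·(Z_L + jZ_0·tanβl)/(Z_0 + jZ_L·tanβl)
     = 50·(36.2 + j68.9)/(63.6 − j6.35)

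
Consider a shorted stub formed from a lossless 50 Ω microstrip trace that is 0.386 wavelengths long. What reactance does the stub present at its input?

X_in ≈ -43.5 Ω (capacitive)

βl = 2π × 0.386 = 139°
tan(βl) = -0.871
For a shorted stub, Z_in = jZ_0·tan(βl)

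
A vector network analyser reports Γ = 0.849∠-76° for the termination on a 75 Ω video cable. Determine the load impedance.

Z_L ≈ 16 − j94.3 Ω

Z_L = Z_0·(1 + Γ)/(1 − Γ) = 75·(1.21 − j0.824)/(0.795 + j0.824)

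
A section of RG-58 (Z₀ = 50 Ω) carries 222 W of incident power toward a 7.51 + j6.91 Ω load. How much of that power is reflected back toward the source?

|Γ| = |(-42.49 + j6.91)/(57.51 + j6.91)| = 0.743
|Γ|² = 0.552
P_refl = |Γ|²·P_inc = 123 W, P_del = (1 − |Γ|²)·P_inc = 99.4 W

P_reflected ≈ 123 W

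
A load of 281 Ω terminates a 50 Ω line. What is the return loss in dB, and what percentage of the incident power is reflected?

Γ = (281 − 50)/(281 + 50) = 0.698
RL = −20·log₁₀(0.698) = 3.12 dB
P_refl/P_inc = |Γ|² = 0.487

RL ≈ 3.12 dB; 48.7% of incident power reflected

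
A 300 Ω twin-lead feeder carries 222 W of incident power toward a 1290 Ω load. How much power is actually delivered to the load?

P_delivered ≈ 136 W

Γ = (1290 − 300)/(1290 + 300) = 0.623
|Γ|² = 0.388
P_refl = |Γ|²·P_inc = 86.1 W, P_del = (1 − |Γ|²)·P_inc = 136 W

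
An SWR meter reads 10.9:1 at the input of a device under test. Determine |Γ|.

|Γ| ≈ 0.832

|Γ| = (S − 1)/(S + 1) = (10.9 − 1)/(10.9 + 1) = 9.9/11.9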